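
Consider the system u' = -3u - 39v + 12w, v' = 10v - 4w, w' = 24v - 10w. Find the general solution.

Coefficient matrix A = [[-3, -39, 12], [0, 10, -4], [0, 24, -10]].
det(A - λI) = 0 gives eigenvalues λ = -3, 2, -2.
For λ=-3: eigenvector (1,0,0).
For λ=2: eigenvector (3,-1,-2).
For λ=-2: eigenvector (-3,1,3).
General solution: C_1e^(-3t)(1,0,0) + C_2e^(2t)(3,-1,-2) + C_3e^(-2t)(-3,1,3).

u(t) = C_1e^(-3t) + 3C_2e^(2t) - 3C_3e^(-2t), v(t) = -C_2e^(2t) + C_3e^(-2t), w(t) = -2C_2e^(2t) + 3C_3e^(-2t)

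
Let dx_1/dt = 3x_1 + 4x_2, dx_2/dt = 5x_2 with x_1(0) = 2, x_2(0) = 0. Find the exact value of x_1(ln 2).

16

A = [[3,4],[0,5]]; eigenvalues λ = 3, 5.
Eigenvectors: (-1,0) for λ=3, (-2,-1) for λ=5.
From the initial condition, c_1 = -2, c_2 = 0.
x_1(ln 2) = (-2)(2^3)(-1) + (0)(2^5)(-2) = 16.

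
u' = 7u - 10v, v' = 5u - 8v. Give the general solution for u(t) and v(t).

u(t) = -K_1e^(-3t) + 2K_2e^(2t), v(t) = -K_1e^(-3t) + K_2e^(2t)

Coefficient matrix A = [[7, -10], [5, -8]].
Characteristic polynomial det(A - λI) = λ^2 + λ - 6 = 0.
Eigenvalues λ = -3, 2.
For λ=-3: (A-λI) row 1 is [10, -10], so an eigenvector is (-1, -1).
For λ=2: (A-λI) row 1 is [5, -10], so an eigenvector is (2, 1).
General solution: K_1e^(-3t)(-1,-1) + K_2e^(2t)(2,1).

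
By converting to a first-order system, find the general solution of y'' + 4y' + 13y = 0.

y(t) = K_1e^(-2t)cos(3t) + K_2e^(-2t)sin(3t)

Let x_1 = y, x_2 = y'. Then x_1' = x_2 and x_2' = -13x_1 - 4x_2.
A = [[0,1],[-13,-4]]; det(A-λI) = λ^2 + 4λ + 13.
Eigenvalues λ = -2 ± 3i.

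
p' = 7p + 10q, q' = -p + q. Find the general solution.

Coefficient matrix A = [[7, 10], [-1, 1]].
Characteristic polynomial det(A - λI) = λ^2 - 8λ + 17 = 0.
Eigenvalues λ = 4 ± i (complex conjugate pair).
For λ=4+i: an eigenvector is (3,-1) - i(-1,0) = (3 + i, -1).
A real fundamental pair from Re and Im of e^((4+i)t)v: X_1 = e^(4t)(cos(t)·(3,-1) + sin(t)·(-1,0)), X_2 = e^(4t)(sin(t)·(3,-1) - cos(t)·(-1,0)).
General solution: C_1X_1 + C_2X_2.

p(t) = -C_1e^(4t)sin(t) + 3C_1e^(4t)cos(t) + 3C_2e^(4t)sin(t) + C_2e^(4t)cos(t), q(t) = -C_1e^(4t)cos(t) - C_2e^(4t)sin(t)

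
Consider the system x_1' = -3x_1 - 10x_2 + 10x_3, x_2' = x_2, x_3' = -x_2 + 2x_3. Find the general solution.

Coefficient matrix A = [[-3, -10, 10], [0, 1, 0], [0, -1, 2]].
det(A - λI) = 0 gives eigenvalues λ = 1, -3, 2.
For λ=1: eigenvector (0,1,1).
For λ=-3: eigenvector (1,0,0).
For λ=2: eigenvector (2,0,1).
General solution: C_1e^(t)(0,1,1) + C_2e^(-3t)(1,0,0) + C_3e^(2t)(2,0,1).

x_1(t) = C_2e^(-3t) + 2C_3e^(2t), x_2(t) = C_1e^(t), x_3(t) = C_1e^(t) + C_3e^(2t)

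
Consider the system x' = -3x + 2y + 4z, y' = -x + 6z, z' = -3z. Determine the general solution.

x(t) = c_1e^(-t) - 2c_2e^(-2t), y(t) = c_1e^(-t) - c_2e^(-2t) - 2c_3e^(-3t), z(t) = c_3e^(-3t)

Coefficient matrix A = [[-3, 2, 4], [-1, 0, 6], [0, 0, -3]].
det(A - λI) = 0 gives eigenvalues λ = -1, -2, -3.
For λ=-1: eigenvector (1,1,0).
For λ=-2: eigenvector (-2,-1,0).
For λ=-3: eigenvector (0,-2,1).
General solution: c_1e^(-t)(1,1,0) + c_2e^(-2t)(-2,-1,0) + c_3e^(-3t)(0,-2,1).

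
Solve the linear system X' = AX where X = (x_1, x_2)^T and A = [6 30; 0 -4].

x_1(t) = K_1e^(6t) + 3K_2e^(-4t), x_2(t) = -K_2e^(-4t)

Coefficient matrix A = [[6, 30], [0, -4]].
Characteristic polynomial det(A - λI) = λ^2 - 2λ - 24 = 0.
Eigenvalues λ = 6, -4.
For λ=6: (A-λI) row 1 is [0, 30], so an eigenvector is (1, 0).
For λ=-4: (A-λI) row 1 is [10, 30], so an eigenvector is (3, -1).
General solution: K_1e^(6t)(1,0) + K_2e^(-4t)(3,-1).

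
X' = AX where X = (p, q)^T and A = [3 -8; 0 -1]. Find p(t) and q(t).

p(t) = K_1e^(3t) - 2K_2e^(-t), q(t) = -K_2e^(-t)

Coefficient matrix A = [[3, -8], [0, -1]].
Characteristic polynomial det(A - λI) = λ^2 - 2λ - 3 = 0.
Eigenvalues λ = 3, -1.
For λ=3: (A-λI) row 1 is [0, -8], so an eigenvector is (1, 0).
For λ=-1: (A-λI) row 1 is [4, -8], so an eigenvector is (-2, -1).
General solution: K_1e^(3t)(1,0) + K_2e^(-t)(-2,-1).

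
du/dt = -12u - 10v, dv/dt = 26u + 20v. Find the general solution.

Coefficient matrix A = [[-12, -10], [26, 20]].
Characteristic polynomial det(A - λI) = λ^2 - 8λ + 20 = 0.
Eigenvalues λ = 4 ± 2i (complex conjugate pair).
For λ=4+2i: an eigenvector is (2,-3) - i(-1,2) = (2 + i, -3 - 2i).
A real fundamental pair from Re and Im of e^((4+2i)t)v: X_1 = e^(4t)(cos(2t)·(2,-3) + sin(2t)·(-1,2)), X_2 = e^(4t)(sin(2t)·(2,-3) - cos(2t)·(-1,2)).
General solution: c_1X_1 + c_2X_2.

u(t) = -c_1e^(4t)sin(2t) + 2c_1e^(4t)cos(2t) + 2c_2e^(4t)sin(2t) + c_2e^(4t)cos(2t), v(t) = 2c_1e^(4t)sin(2t) - 3c_1e^(4t)cos(2t) - 3c_2e^(4t)sin(2t) - 2c_2e^(4t)cos(2t)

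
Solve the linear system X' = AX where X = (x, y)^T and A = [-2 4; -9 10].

x(t) = 2K_1e^(4t) + 2K_2te^(4t) - K_2e^(4t), y(t) = 3K_1e^(4t) + 3K_2te^(4t) - K_2e^(4t)

Coefficient matrix A = [[-2, 4], [-9, 10]].
Characteristic polynomial det(A - λI) = λ^2 - 8λ + 16 = 0.
Single eigenvalue λ = 4 with algebraic multiplicity 2.
Eigenvector v = (2,3); generalized eigenvector w with (A-λI)w=v is (-1,-1).
General solution: e^(4t)[K_1·v + K_2·(t·v + w)].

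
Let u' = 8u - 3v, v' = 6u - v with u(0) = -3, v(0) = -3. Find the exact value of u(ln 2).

-96

A = [[8,-3],[6,-1]]; eigenvalues λ = 5, 2.
Eigenvectors: (1,1) for λ=5, (1,2) for λ=2.
From the initial condition, c_1 = -3, c_2 = 0.
u(ln 2) = (-3)(2^5)(1) + (0)(2^2)(1) = -96.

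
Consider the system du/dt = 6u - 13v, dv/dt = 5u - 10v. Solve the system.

u(t) = 2K_1e^(-2t)sin(t) - 3K_1e^(-2t)cos(t) - 3K_2e^(-2t)sin(t) - 2K_2e^(-2t)cos(t), v(t) = K_1e^(-2t)sin(t) - 2K_1e^(-2t)cos(t) - 2K_2e^(-2t)sin(t) - K_2e^(-2t)cos(t)

Coefficient matrix A = [[6, -13], [5, -10]].
Characteristic polynomial det(A - λI) = λ^2 + 4λ + 5 = 0.
Eigenvalues λ = -2 ± i (complex conjugate pair).
For λ=-2+i: an eigenvector is (-3,-2) - i(2,1) = (-3 - 2i, -2 - i).
A real fundamental pair from Re and Im of e^((-2+i)t)v: X_1 = e^(-2t)(cos(t)·(-3,-2) + sin(t)·(2,1)), X_2 = e^(-2t)(sin(t)·(-3,-2) - cos(t)·(2,1)).
General solution: K_1X_1 + K_2X_2.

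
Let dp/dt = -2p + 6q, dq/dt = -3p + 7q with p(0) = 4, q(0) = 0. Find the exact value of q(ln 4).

-1008

A = [[-2,6],[-3,7]]; eigenvalues λ = 4, 1.
Eigenvectors: (-1,-1) for λ=4, (2,1) for λ=1.
From the initial condition, c_1 = 4, c_2 = 4.
q(ln 4) = (4)(4^4)(-1) + (4)(4^1)(1) = -1008.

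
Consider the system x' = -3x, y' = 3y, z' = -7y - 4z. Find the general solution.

x(t) = c_2e^(-3t), y(t) = c_1e^(3t), z(t) = -c_1e^(3t) + c_3e^(-4t)

Coefficient matrix A = [[-3, 0, 0], [0, 3, 0], [0, -7, -4]].
det(A - λI) = 0 gives eigenvalues λ = 3, -3, -4.
For λ=3: eigenvector (0,1,-1).
For λ=-3: eigenvector (1,0,0).
For λ=-4: eigenvector (0,0,1).
General solution: c_1e^(3t)(0,1,-1) + c_2e^(-3t)(1,0,0) + c_3e^(-4t)(0,0,1).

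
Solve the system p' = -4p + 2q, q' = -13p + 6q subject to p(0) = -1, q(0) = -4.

Coefficient matrix A = [[-4, 2], [-13, 6]].
Characteristic polynomial det(A - λI) = λ^2 - 2λ + 2 = 0.
Eigenvalues λ = 1 ± i (complex conjugate pair).
For λ=1+i: an eigenvector is (1,2) - i(-1,-3) = (1 + i, 2 + 3i).
A real fundamental pair from Re and Im of e^((1+i)t)v: X_1 = e^(t)(cos(t)·(1,2) + sin(t)·(-1,-3)), X_2 = e^(t)(sin(t)·(1,2) - cos(t)·(-1,-3)).
General solution: c_1X_1 + c_2X_2.
Applying p(0)=-1, q(0)=-4 gives c_1=1, c_2=-2.

p(t) = -3e^(t)sin(t) - e^(t)cos(t), q(t) = -7e^(t)sin(t) - 4e^(t)cos(t)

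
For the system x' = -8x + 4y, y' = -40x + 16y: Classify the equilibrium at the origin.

unstable spiral

A = [[-8,4],[-40,16]]; det(A-λI) = λ^2 - 8λ + 32.
λ = 4 ± 4i: positive real part.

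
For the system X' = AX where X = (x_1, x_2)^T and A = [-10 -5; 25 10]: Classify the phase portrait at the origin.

A = [[-10,-5],[25,10]]; det(A-λI) = λ^2 + 25.
λ = 0 ± 5i: zero real part.

center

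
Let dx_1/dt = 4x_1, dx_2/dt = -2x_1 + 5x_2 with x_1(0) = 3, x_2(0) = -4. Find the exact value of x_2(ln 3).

A = [[4,0],[-2,5]]; eigenvalues λ = 4, 5.
Eigenvectors: (-1,-2) for λ=4, (0,1) for λ=5.
From the initial condition, c_1 = -3, c_2 = -10.
x_2(ln 3) = (-3)(3^4)(-2) + (-10)(3^5)(1) = -1944.

-1944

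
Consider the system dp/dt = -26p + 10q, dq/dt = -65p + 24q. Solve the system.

Coefficient matrix A = [[-26, 10], [-65, 24]].
Characteristic polynomial det(A - λI) = λ^2 + 2λ + 26 = 0.
Eigenvalues λ = -1 ± 5i (complex conjugate pair).
For λ=-1+5i: an eigenvector is (1,2) - i(-1,-3) = (1 + i, 2 + 3i).
A real fundamental pair from Re and Im of e^((-1+5i)t)v: X_1 = e^(-t)(cos(5t)·(1,2) + sin(5t)·(-1,-3)), X_2 = e^(-t)(sin(5t)·(1,2) - cos(5t)·(-1,-3)).
General solution: K_1X_1 + K_2X_2.

p(t) = -K_1e^(-t)sin(5t) + K_1e^(-t)cos(5t) + K_2e^(-t)sin(5t) + K_2e^(-t)cos(5t), q(t) = -3K_1e^(-t)sin(5t) + 2K_1e^(-t)cos(5t) + 2K_2e^(-t)sin(5t) + 3K_2e^(-t)cos(5t)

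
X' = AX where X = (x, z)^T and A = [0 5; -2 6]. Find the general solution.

x(t) = 2K_1e^(3t)sin(t) + K_1e^(3t)cos(t) + K_2e^(3t)sin(t) - 2K_2e^(3t)cos(t), z(t) = K_1e^(3t)sin(t) + K_1e^(3t)cos(t) + K_2e^(3t)sin(t) - K_2e^(3t)cos(t)

Coefficient matrix A = [[0, 5], [-2, 6]].
Characteristic polynomial det(A - λI) = λ^2 - 6λ + 10 = 0.
Eigenvalues λ = 3 ± i (complex conjugate pair).
For λ=3+i: an eigenvector is (1,1) - i(2,1) = (1 - 2i, 1 - i).
A real fundamental pair from Re and Im of e^((3+i)t)v: X_1 = e^(3t)(cos(t)·(1,1) + sin(t)·(2,1)), X_2 = e^(3t)(sin(t)·(1,1) - cos(t)·(2,1)).
General solution: K_1X_1 + K_2X_2.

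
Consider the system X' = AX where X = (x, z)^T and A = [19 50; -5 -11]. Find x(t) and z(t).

Coefficient matrix A = [[19, 50], [-5, -11]].
Characteristic polynomial det(A - λI) = λ^2 - 8λ + 41 = 0.
Eigenvalues λ = 4 ± 5i (complex conjugate pair).
For λ=4+5i: an eigenvector is (-3,1) - i(1,0) = (-3 - i, 1).
A real fundamental pair from Re and Im of e^((4+5i)t)v: X_1 = e^(4t)(cos(5t)·(-3,1) + sin(5t)·(1,0)), X_2 = e^(4t)(sin(5t)·(-3,1) - cos(5t)·(1,0)).
General solution: C_1X_1 + C_2X_2.

x(t) = C_1e^(4t)sin(5t) - 3C_1e^(4t)cos(5t) - 3C_2e^(4t)sin(5t) - C_2e^(4t)cos(5t), z(t) = C_1e^(4t)cos(5t) + C_2e^(4t)sin(5t)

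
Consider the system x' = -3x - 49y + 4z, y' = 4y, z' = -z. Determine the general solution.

Coefficient matrix A = [[-3, -49, 4], [0, 4, 0], [0, 0, -1]].
det(A - λI) = 0 gives eigenvalues λ = -3, 4, -1.
For λ=-3: eigenvector (1,0,0).
For λ=4: eigenvector (-7,1,0).
For λ=-1: eigenvector (2,0,1).
General solution: c_1e^(-3t)(1,0,0) + c_2e^(4t)(-7,1,0) + c_3e^(-t)(2,0,1).

x(t) = c_1e^(-3t) - 7c_2e^(4t) + 2c_3e^(-t), y(t) = c_2e^(4t), z(t) = c_3e^(-t)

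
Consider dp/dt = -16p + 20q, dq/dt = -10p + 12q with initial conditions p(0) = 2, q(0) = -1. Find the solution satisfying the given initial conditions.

p(t) = -24e^(-2t)sin(2t) + 2e^(-2t)cos(2t), q(t) = -17e^(-2t)sin(2t) - e^(-2t)cos(2t)

Coefficient matrix A = [[-16, 20], [-10, 12]].
Characteristic polynomial det(A - λI) = λ^2 + 4λ + 8 = 0.
Eigenvalues λ = -2 ± 2i (complex conjugate pair).
For λ=-2+2i: an eigenvector is (-1,-1) - i(-3,-2) = (-1 + 3i, -1 + 2i).
A real fundamental pair from Re and Im of e^((-2+2i)t)v: X_1 = e^(-2t)(cos(2t)·(-1,-1) + sin(2t)·(-3,-2)), X_2 = e^(-2t)(sin(2t)·(-1,-1) - cos(2t)·(-3,-2)).
General solution: K_1X_1 + K_2X_2.
Applying p(0)=2, q(0)=-1 gives K_1=7, K_2=3.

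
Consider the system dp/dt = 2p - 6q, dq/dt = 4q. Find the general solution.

p(t) = K_1e^(2t) - 3K_2e^(4t), q(t) = K_2e^(4t)

Coefficient matrix A = [[2, -6], [0, 4]].
Characteristic polynomial det(A - λI) = λ^2 - 6λ + 8 = 0.
Eigenvalues λ = 2, 4.
For λ=2: (A-λI) row 1 is [0, -6], so an eigenvector is (1, 0).
For λ=4: (A-λI) row 1 is [-2, -6], so an eigenvector is (-3, 1).
General solution: K_1e^(2t)(1,0) + K_2e^(4t)(-3,1).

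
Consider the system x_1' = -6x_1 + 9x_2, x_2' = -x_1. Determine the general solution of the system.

x_1(t) = -3C_1e^(-3t) - 3C_2te^(-3t) - 2C_2e^(-3t), x_2(t) = -C_1e^(-3t) - C_2te^(-3t) - C_2e^(-3t)

Coefficient matrix A = [[-6, 9], [-1, 0]].
Characteristic polynomial det(A - λI) = λ^2 + 6λ + 9 = 0.
Single eigenvalue λ = -3 with algebraic multiplicity 2.
Eigenvector v = (-3,-1); generalized eigenvector w with (A-λI)w=v is (-2,-1).
General solution: e^(-3t)[C_1·v + C_2·(t·v + w)].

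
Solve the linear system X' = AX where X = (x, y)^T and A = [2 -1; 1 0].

x(t) = K_1e^(t) + K_2te^(t) - 2K_2e^(t), y(t) = K_1e^(t) + K_2te^(t) - 3K_2e^(t)

Coefficient matrix A = [[2, -1], [1, 0]].
Characteristic polynomial det(A - λI) = λ^2 - 2λ + 1 = 0.
Single eigenvalue λ = 1 with algebraic multiplicity 2.
Eigenvector v = (1,1); generalized eigenvector w with (A-λI)w=v is (-2,-3).
General solution: e^(t)[K_1·v + K_2·(t·v + w)].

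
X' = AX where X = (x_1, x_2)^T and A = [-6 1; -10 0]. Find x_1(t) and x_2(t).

x_1(t) = -K_1e^(-3t)cos(t) - K_2e^(-3t)sin(t), x_2(t) = K_1e^(-3t)sin(t) - 3K_1e^(-3t)cos(t) - 3K_2e^(-3t)sin(t) - K_2e^(-3t)cos(t)

Coefficient matrix A = [[-6, 1], [-10, 0]].
Characteristic polynomial det(A - λI) = λ^2 + 6λ + 10 = 0.
Eigenvalues λ = -3 ± i (complex conjugate pair).
For λ=-3+i: an eigenvector is (-1,-3) - i(0,1) = (-1, -3 - i).
A real fundamental pair from Re and Im of e^((-3+i)t)v: X_1 = e^(-3t)(cos(t)·(-1,-3) + sin(t)·(0,1)), X_2 = e^(-3t)(sin(t)·(-1,-3) - cos(t)·(0,1)).
General solution: K_1X_1 + K_2X_2.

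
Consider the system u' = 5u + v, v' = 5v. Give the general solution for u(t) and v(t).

Coefficient matrix A = [[5, 1], [0, 5]].
Characteristic polynomial det(A - λI) = λ^2 - 10λ + 25 = 0.
Single eigenvalue λ = 5 with algebraic multiplicity 2.
Eigenvector v = (1,0); generalized eigenvector w with (A-λI)w=v is (-3,1).
General solution: e^(5t)[c_1·v + c_2·(t·v + w)].

u(t) = c_1e^(5t) + c_2te^(5t) - 3c_2e^(5t), v(t) = c_2e^(5t)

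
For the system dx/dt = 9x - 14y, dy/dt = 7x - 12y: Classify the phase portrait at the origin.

A = [[9,-14],[7,-12]]; det(A-λI) = λ^2 + 3λ - 10.
λ = 2, -5: opposite signs.

saddle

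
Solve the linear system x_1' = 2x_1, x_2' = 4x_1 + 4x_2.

x_1(t) = -c_1e^(2t), x_2(t) = 2c_1e^(2t) + c_2e^(4t)

Coefficient matrix A = [[2, 0], [4, 4]].
Characteristic polynomial det(A - λI) = λ^2 - 6λ + 8 = 0.
Eigenvalues λ = 2, 4.
For λ=2: (A-λI) row 2 is [4, 2], so an eigenvector is (-1, 2).
For λ=4: (A-λI) row 1 is [-2, 0], so an eigenvector is (0, 1).
General solution: c_1e^(2t)(-1,2) + c_2e^(4t)(0,1).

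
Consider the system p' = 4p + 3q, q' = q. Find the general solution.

Coefficient matrix A = [[4, 3], [0, 1]].
Characteristic polynomial det(A - λI) = λ^2 - 5λ + 4 = 0.
Eigenvalues λ = 1, 4.
For λ=1: (A-λI) row 1 is [3, 3], so an eigenvector is (1, -1).
For λ=4: (A-λI) row 1 is [0, 3], so an eigenvector is (-1, 0).
General solution: C_1e^(t)(1,-1) + C_2e^(4t)(-1,0).

p(t) = C_1e^(t) - C_2e^(4t), q(t) = -C_1e^(t)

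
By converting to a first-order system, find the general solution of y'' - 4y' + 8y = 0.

y(t) = c_1e^(2t)cos(2t) + c_2e^(2t)sin(2t)

Let x_1 = y, x_2 = y'. Then x_1' = x_2 and x_2' = -8x_1 + 4x_2.
A = [[0,1],[-8,4]]; det(A-λI) = λ^2 - 4λ + 8.
Eigenvalues λ = 2 ± 2i.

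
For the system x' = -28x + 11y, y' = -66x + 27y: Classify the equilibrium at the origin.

A = [[-28,11],[-66,27]]; det(A-λI) = λ^2 + λ - 30.
λ = -6, 5: opposite signs.

saddle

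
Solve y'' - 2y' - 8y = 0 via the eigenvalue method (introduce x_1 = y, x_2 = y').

Let x_1 = y, x_2 = y'. Then x_1' = x_2 and x_2' = 8x_1 + 2x_2.
A = [[0,1],[8,2]]; det(A-λI) = λ^2 - 2λ - 8.
Eigenvalues λ = 4, -2 with eigenvectors (1,4), (1,-2).

y(t) = K_1e^(4t) + K_2e^(-2t)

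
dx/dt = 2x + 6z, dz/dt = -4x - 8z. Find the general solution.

Coefficient matrix A = [[2, 6], [-4, -8]].
Characteristic polynomial det(A - λI) = λ^2 + 6λ + 8 = 0.
Eigenvalues λ = -4, -2.
For λ=-4: (A-λI) row 1 is [6, 6], so an eigenvector is (-1, 1).
For λ=-2: (A-λI) row 1 is [4, 6], so an eigenvector is (-3, 2).
General solution: c_1e^(-4t)(-1,1) + c_2e^(-2t)(-3,2).

x(t) = -c_1e^(-4t) - 3c_2e^(-2t), z(t) = c_1e^(-4t) + 2c_2e^(-2t)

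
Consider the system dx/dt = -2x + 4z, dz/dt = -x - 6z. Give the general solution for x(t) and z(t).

x(t) = 2c_1e^(-4t) + 2c_2te^(-4t) - 3c_2e^(-4t), z(t) = -c_1e^(-4t) - c_2te^(-4t) + 2c_2e^(-4t)

Coefficient matrix A = [[-2, 4], [-1, -6]].
Characteristic polynomial det(A - λI) = λ^2 + 8λ + 16 = 0.
Single eigenvalue λ = -4 with algebraic multiplicity 2.
Eigenvector v = (2,-1); generalized eigenvector w with (A-λI)w=v is (-3,2).
General solution: e^(-4t)[c_1·v + c_2·(t·v + w)].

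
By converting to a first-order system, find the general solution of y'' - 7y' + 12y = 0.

Let x_1 = y, x_2 = y'. Then x_1' = x_2 and x_2' = -12x_1 + 7x_2.
A = [[0,1],[-12,7]]; det(A-λI) = λ^2 - 7λ + 12.
Eigenvalues λ = 3, 4 with eigenvectors (1,3), (1,4).

y(t) = C_1e^(3t) + C_2e^(4t)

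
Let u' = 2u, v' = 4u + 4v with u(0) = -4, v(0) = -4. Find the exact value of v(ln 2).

A = [[2,0],[4,4]]; eigenvalues λ = 2, 4.
Eigenvectors: (-1,2) for λ=2, (0,-1) for λ=4.
From the initial condition, c_1 = 4, c_2 = 12.
v(ln 2) = (4)(2^2)(2) + (12)(2^4)(-1) = -160.

-160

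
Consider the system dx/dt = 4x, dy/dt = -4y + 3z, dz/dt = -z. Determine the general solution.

Coefficient matrix A = [[4, 0, 0], [0, -4, 3], [0, 0, -1]].
det(A - λI) = 0 gives eigenvalues λ = 4, -4, -1.
For λ=4: eigenvector (1,0,0).
For λ=-4: eigenvector (0,1,0).
For λ=-1: eigenvector (0,1,1).
General solution: K_1e^(4t)(1,0,0) + K_2e^(-4t)(0,1,0) + K_3e^(-t)(0,1,1).

x(t) = K_1e^(4t), y(t) = K_2e^(-4t) + K_3e^(-t), z(t) = K_3e^(-t)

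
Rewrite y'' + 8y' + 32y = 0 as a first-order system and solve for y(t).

Let x_1 = y, x_2 = y'. Then x_1' = x_2 and x_2' = -32x_1 - 8x_2.
A = [[0,1],[-32,-8]]; det(A-λI) = λ^2 + 8λ + 32.
Eigenvalues λ = -4 ± 4i.

y(t) = C_1e^(-4t)cos(4t) + C_2e^(-4t)sin(4t)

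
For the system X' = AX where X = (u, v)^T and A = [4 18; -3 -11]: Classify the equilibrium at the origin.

A = [[4,18],[-3,-11]]; det(A-λI) = λ^2 + 7λ + 10.
λ = -5, -2: both negative.

stable node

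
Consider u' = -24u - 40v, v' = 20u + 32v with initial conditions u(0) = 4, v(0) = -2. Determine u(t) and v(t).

Coefficient matrix A = [[-24, -40], [20, 32]].
Characteristic polynomial det(A - λI) = λ^2 - 8λ + 32 = 0.
Eigenvalues λ = 4 ± 4i (complex conjugate pair).
For λ=4+4i: an eigenvector is (3,-2) - i(-1,1) = (3 + i, -2 - i).
A real fundamental pair from Re and Im of e^((4+4i)t)v: X_1 = e^(4t)(cos(4t)·(3,-2) + sin(4t)·(-1,1)), X_2 = e^(4t)(sin(4t)·(3,-2) - cos(4t)·(-1,1)).
General solution: C_1X_1 + C_2X_2.
Applying u(0)=4, v(0)=-2 gives C_1=2, C_2=-2.

u(t) = -8e^(4t)sin(4t) + 4e^(4t)cos(4t), v(t) = 6e^(4t)sin(4t) - 2e^(4t)cos(4t)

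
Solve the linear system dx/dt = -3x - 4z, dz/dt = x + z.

x(t) = -2c_1e^(-t) - 2c_2te^(-t) + 3c_2e^(-t), z(t) = c_1e^(-t) + c_2te^(-t) - c_2e^(-t)

Coefficient matrix A = [[-3, -4], [1, 1]].
Characteristic polynomial det(A - λI) = λ^2 + 2λ + 1 = 0.
Single eigenvalue λ = -1 with algebraic multiplicity 2.
Eigenvector v = (-2,1); generalized eigenvector w with (A-λI)w=v is (3,-1).
General solution: e^(-t)[c_1·v + c_2·(t·v + w)].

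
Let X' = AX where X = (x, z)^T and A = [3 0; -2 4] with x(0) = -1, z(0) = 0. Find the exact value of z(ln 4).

A = [[3,0],[-2,4]]; eigenvalues λ = 3, 4.
Eigenvectors: (1,2) for λ=3, (0,-1) for λ=4.
From the initial condition, c_1 = -1, c_2 = -2.
z(ln 4) = (-1)(4^3)(2) + (-2)(4^4)(-1) = 384.

384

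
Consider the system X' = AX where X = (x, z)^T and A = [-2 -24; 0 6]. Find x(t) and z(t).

Coefficient matrix A = [[-2, -24], [0, 6]].
Characteristic polynomial det(A - λI) = λ^2 - 4λ - 12 = 0.
Eigenvalues λ = -2, 6.
For λ=-2: (A-λI) row 1 is [0, -24], so an eigenvector is (-1, 0).
For λ=6: (A-λI) row 1 is [-8, -24], so an eigenvector is (3, -1).
General solution: c_1e^(-2t)(-1,0) + c_2e^(6t)(3,-1).

x(t) = -c_1e^(-2t) + 3c_2e^(6t), z(t) = -c_2e^(6t)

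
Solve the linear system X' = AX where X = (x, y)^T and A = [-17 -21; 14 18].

Coefficient matrix A = [[-17, -21], [14, 18]].
Characteristic polynomial det(A - λI) = λ^2 - λ - 12 = 0.
Eigenvalues λ = 4, -3.
For λ=4: (A-λI) row 1 is [-21, -21], so an eigenvector is (1, -1).
For λ=-3: (A-λI) row 1 is [-14, -21], so an eigenvector is (3, -2).
General solution: c_1e^(4t)(1,-1) + c_2e^(-3t)(3,-2).

x(t) = c_1e^(4t) + 3c_2e^(-3t), y(t) = -c_1e^(4t) - 2c_2e^(-3t)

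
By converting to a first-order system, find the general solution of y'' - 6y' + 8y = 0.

Let x_1 = y, x_2 = y'. Then x_1' = x_2 and x_2' = -8x_1 + 6x_2.
A = [[0,1],[-8,6]]; det(A-λI) = λ^2 - 6λ + 8.
Eigenvalues λ = 4, 2 with eigenvectors (1,4), (1,2).

y(t) = K_1e^(4t) + K_2e^(2t)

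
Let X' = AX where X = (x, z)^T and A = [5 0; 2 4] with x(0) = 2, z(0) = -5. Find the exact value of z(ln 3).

A = [[5,0],[2,4]]; eigenvalues λ = 4, 5.
Eigenvectors: (0,-1) for λ=4, (1,2) for λ=5.
From the initial condition, c_1 = 9, c_2 = 2.
z(ln 3) = (9)(3^4)(-1) + (2)(3^5)(2) = 243.

243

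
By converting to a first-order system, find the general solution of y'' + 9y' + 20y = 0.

Let x_1 = y, x_2 = y'. Then x_1' = x_2 and x_2' = -20x_1 - 9x_2.
A = [[0,1],[-20,-9]]; det(A-λI) = λ^2 + 9λ + 20.
Eigenvalues λ = -4, -5 with eigenvectors (1,-4), (1,-5).

y(t) = c_1e^(-4t) + c_2e^(-5t)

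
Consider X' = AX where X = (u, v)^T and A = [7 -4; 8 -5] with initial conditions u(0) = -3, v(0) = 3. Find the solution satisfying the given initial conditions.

Coefficient matrix A = [[7, -4], [8, -5]].
Characteristic polynomial det(A - λI) = λ^2 - 2λ - 3 = 0.
Eigenvalues λ = 3, -1.
For λ=3: (A-λI) row 1 is [4, -4], so an eigenvector is (1, 1).
For λ=-1: (A-λI) row 1 is [8, -4], so an eigenvector is (1, 2).
General solution: c_1e^(3t)(1,1) + c_2e^(-t)(1,2).
Applying u(0)=-3, v(0)=3 gives c_1=-9, c_2=6.

u(t) = -9e^(3t) + 6e^(-t), v(t) = -9e^(3t) + 12e^(-t)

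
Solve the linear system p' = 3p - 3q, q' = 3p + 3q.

Coefficient matrix A = [[3, -3], [3, 3]].
Characteristic polynomial det(A - λI) = λ^2 - 6λ + 18 = 0.
Eigenvalues λ = 3 ± 3i (complex conjugate pair).
For λ=3+3i: an eigenvector is (0,-1) - i(1,0) = (0 - i, -1).
A real fundamental pair from Re and Im of e^((3+3i)t)v: X_1 = e^(3t)(cos(3t)·(0,-1) + sin(3t)·(1,0)), X_2 = e^(3t)(sin(3t)·(0,-1) - cos(3t)·(1,0)).
General solution: K_1X_1 + K_2X_2.

p(t) = K_1e^(3t)sin(3t) - K_2e^(3t)cos(3t), q(t) = -K_1e^(3t)cos(3t) - K_2e^(3t)sin(3t)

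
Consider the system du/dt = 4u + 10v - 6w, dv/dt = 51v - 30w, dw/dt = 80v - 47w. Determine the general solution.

u(t) = K_1e^(4t) + 2K_3e^(3t), v(t) = 3K_2e^(t) - 5K_3e^(3t), w(t) = 5K_2e^(t) - 8K_3e^(3t)

Coefficient matrix A = [[4, 10, -6], [0, 51, -30], [0, 80, -47]].
det(A - λI) = 0 gives eigenvalues λ = 4, 1, 3.
For λ=4: eigenvector (1,0,0).
For λ=1: eigenvector (0,3,5).
For λ=3: eigenvector (2,-5,-8).
General solution: K_1e^(4t)(1,0,0) + K_2e^(t)(0,3,5) + K_3e^(3t)(2,-5,-8).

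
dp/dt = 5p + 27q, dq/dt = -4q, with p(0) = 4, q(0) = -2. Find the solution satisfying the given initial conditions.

p(t) = -2e^(5t) + 6e^(-4t), q(t) = -2e^(-4t)

Coefficient matrix A = [[5, 27], [0, -4]].
Characteristic polynomial det(A - λI) = λ^2 - λ - 20 = 0.
Eigenvalues λ = 5, -4.
For λ=5: (A-λI) row 1 is [0, 27], so an eigenvector is (1, 0).
For λ=-4: (A-λI) row 1 is [9, 27], so an eigenvector is (3, -1).
General solution: C_1e^(5t)(1,0) + C_2e^(-4t)(3,-1).
Applying p(0)=4, q(0)=-2 gives C_1=-2, C_2=2.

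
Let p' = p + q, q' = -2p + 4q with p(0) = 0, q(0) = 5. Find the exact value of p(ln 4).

A = [[1,1],[-2,4]]; eigenvalues λ = 2, 3.
Eigenvectors: (1,1) for λ=2, (-1,-2) for λ=3.
From the initial condition, c_1 = -5, c_2 = -5.
p(ln 4) = (-5)(4^2)(1) + (-5)(4^3)(-1) = 240.

240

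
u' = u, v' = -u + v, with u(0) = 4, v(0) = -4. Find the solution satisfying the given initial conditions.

u(t) = 4e^(t), v(t) = -4te^(t) - 4e^(t)

Coefficient matrix A = [[1, 0], [-1, 1]].
Characteristic polynomial det(A - λI) = λ^2 - 2λ + 1 = 0.
Single eigenvalue λ = 1 with algebraic multiplicity 2.
Eigenvector v = (0,-1); generalized eigenvector w with (A-λI)w=v is (1,3).
General solution: e^(t)[K_1·v + K_2·(t·v + w)].
Applying u(0)=4, v(0)=-4 gives K_1=16, K_2=4.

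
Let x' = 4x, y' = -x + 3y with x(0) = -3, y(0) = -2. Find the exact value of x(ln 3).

A = [[4,0],[-1,3]]; eigenvalues λ = 3, 4.
Eigenvectors: (0,-1) for λ=3, (1,-1) for λ=4.
From the initial condition, c_1 = 5, c_2 = -3.
x(ln 3) = (5)(3^3)(0) + (-3)(3^4)(1) = -243.

-243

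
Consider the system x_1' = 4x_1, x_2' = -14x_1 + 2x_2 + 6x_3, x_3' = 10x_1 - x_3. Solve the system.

Coefficient matrix A = [[4, 0, 0], [-14, 2, 6], [10, 0, -1]].
det(A - λI) = 0 gives eigenvalues λ = 4, 2, -1.
For λ=4: eigenvector (1,-1,2).
For λ=2: eigenvector (0,1,0).
For λ=-1: eigenvector (0,-2,1).
General solution: K_1e^(4t)(1,-1,2) + K_2e^(2t)(0,1,0) + K_3e^(-t)(0,-2,1).

x_1(t) = K_1e^(4t), x_2(t) = -K_1e^(4t) + K_2e^(2t) - 2K_3e^(-t), x_3(t) = 2K_1e^(4t) + K_3e^(-t)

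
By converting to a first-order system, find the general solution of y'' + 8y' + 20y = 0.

Let x_1 = y, x_2 = y'. Then x_1' = x_2 and x_2' = -20x_1 - 8x_2.
A = [[0,1],[-20,-8]]; det(A-λI) = λ^2 + 8λ + 20.
Eigenvalues λ = -4 ± 2i.

y(t) = K_1e^(-4t)cos(2t) + K_2e^(-4t)sin(2t)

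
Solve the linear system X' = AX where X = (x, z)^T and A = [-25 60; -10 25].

Coefficient matrix A = [[-25, 60], [-10, 25]].
Characteristic polynomial det(A - λI) = λ^2 - 25 = 0.
Eigenvalues λ = -5, 5.
For λ=-5: (A-λI) row 1 is [-20, 60], so an eigenvector is (-3, -1).
For λ=5: (A-λI) row 1 is [-30, 60], so an eigenvector is (2, 1).
General solution: K_1e^(-5t)(-3,-1) + K_2e^(5t)(2,1).

x(t) = -3K_1e^(-5t) + 2K_2e^(5t), z(t) = -K_1e^(-5t) + K_2e^(5t)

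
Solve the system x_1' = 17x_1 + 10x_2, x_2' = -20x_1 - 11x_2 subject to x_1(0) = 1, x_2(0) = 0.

Coefficient matrix A = [[17, 10], [-20, -11]].
Characteristic polynomial det(A - λI) = λ^2 - 6λ + 13 = 0.
Eigenvalues λ = 3 ± 2i (complex conjugate pair).
For λ=3+2i: an eigenvector is (1,-1) - i(2,-3) = (1 - 2i, -1 + 3i).
A real fundamental pair from Re and Im of e^((3+2i)t)v: X_1 = e^(3t)(cos(2t)·(1,-1) + sin(2t)·(2,-3)), X_2 = e^(3t)(sin(2t)·(1,-1) - cos(2t)·(2,-3)).
General solution: C_1X_1 + C_2X_2.
Applying x_1(0)=1, x_2(0)=0 gives C_1=3, C_2=1.

x_1(t) = 7e^(3t)sin(2t) + e^(3t)cos(2t), x_2(t) = -10e^(3t)sin(2t)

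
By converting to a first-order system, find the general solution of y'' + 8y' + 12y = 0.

Let x_1 = y, x_2 = y'. Then x_1' = x_2 and x_2' = -12x_1 - 8x_2.
A = [[0,1],[-12,-8]]; det(A-λI) = λ^2 + 8λ + 12.
Eigenvalues λ = -2, -6 with eigenvectors (1,-2), (1,-6).

y(t) = K_1e^(-2t) + K_2e^(-6t)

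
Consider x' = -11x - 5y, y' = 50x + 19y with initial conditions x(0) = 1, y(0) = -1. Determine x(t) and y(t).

Coefficient matrix A = [[-11, -5], [50, 19]].
Characteristic polynomial det(A - λI) = λ^2 - 8λ + 41 = 0.
Eigenvalues λ = 4 ± 5i (complex conjugate pair).
For λ=4+5i: an eigenvector is (0,-1) - i(1,-3) = (0 - i, -1 + 3i).
A real fundamental pair from Re and Im of e^((4+5i)t)v: X_1 = e^(4t)(cos(5t)·(0,-1) + sin(5t)·(1,-3)), X_2 = e^(4t)(sin(5t)·(0,-1) - cos(5t)·(1,-3)).
General solution: c_1X_1 + c_2X_2.
Applying x(0)=1, y(0)=-1 gives c_1=-2, c_2=-1.

x(t) = -2e^(4t)sin(5t) + e^(4t)cos(5t), y(t) = 7e^(4t)sin(5t) - e^(4t)cos(5t)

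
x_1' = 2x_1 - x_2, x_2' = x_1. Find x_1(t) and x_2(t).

Coefficient matrix A = [[2, -1], [1, 0]].
Characteristic polynomial det(A - λI) = λ^2 - 2λ + 1 = 0.
Single eigenvalue λ = 1 with algebraic multiplicity 2.
Eigenvector v = (-1,-1); generalized eigenvector w with (A-λI)w=v is (-3,-2).
General solution: e^(t)[c_1·v + c_2·(t·v + w)].

x_1(t) = -c_1e^(t) - c_2te^(t) - 3c_2e^(t), x_2(t) = -c_1e^(t) - c_2te^(t) - 2c_2e^(t)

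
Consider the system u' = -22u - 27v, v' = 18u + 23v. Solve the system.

u(t) = -c_1e^(5t) + 3c_2e^(-4t), v(t) = c_1e^(5t) - 2c_2e^(-4t)

Coefficient matrix A = [[-22, -27], [18, 23]].
Characteristic polynomial det(A - λI) = λ^2 - λ - 20 = 0.
Eigenvalues λ = 5, -4.
For λ=5: (A-λI) row 1 is [-27, -27], so an eigenvector is (-1, 1).
For λ=-4: (A-λI) row 1 is [-18, -27], so an eigenvector is (3, -2).
General solution: c_1e^(5t)(-1,1) + c_2e^(-4t)(3,-2).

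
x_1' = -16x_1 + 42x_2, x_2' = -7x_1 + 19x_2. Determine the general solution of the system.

Coefficient matrix A = [[-16, 42], [-7, 19]].
Characteristic polynomial det(A - λI) = λ^2 - 3λ - 10 = 0.
Eigenvalues λ = 5, -2.
For λ=5: (A-λI) row 1 is [-21, 42], so an eigenvector is (-2, -1).
For λ=-2: (A-λI) row 1 is [-14, 42], so an eigenvector is (3, 1).
General solution: c_1e^(5t)(-2,-1) + c_2e^(-2t)(3,1).

x_1(t) = -2c_1e^(5t) + 3c_2e^(-2t), x_2(t) = -c_1e^(5t) + c_2e^(-2t)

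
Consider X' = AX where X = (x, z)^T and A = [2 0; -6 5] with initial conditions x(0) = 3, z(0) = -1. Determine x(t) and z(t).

x(t) = 3e^(2t), z(t) = -7e^(5t) + 6e^(2t)

Coefficient matrix A = [[2, 0], [-6, 5]].
Characteristic polynomial det(A - λI) = λ^2 - 7λ + 10 = 0.
Eigenvalues λ = 2, 5.
For λ=2: (A-λI) row 2 is [-6, 3], so an eigenvector is (-1, -2).
For λ=5: (A-λI) row 1 is [-3, 0], so an eigenvector is (0, -1).
General solution: c_1e^(2t)(-1,-2) + c_2e^(5t)(0,-1).
Applying x(0)=3, z(0)=-1 gives c_1=-3, c_2=7.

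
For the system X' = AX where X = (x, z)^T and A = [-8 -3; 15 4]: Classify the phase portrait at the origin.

stable spiral

A = [[-8,-3],[15,4]]; det(A-λI) = λ^2 + 4λ + 13.
λ = -2 ± 3i: negative real part.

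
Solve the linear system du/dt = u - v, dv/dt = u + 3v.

u(t) = -C_1e^(2t) - C_2te^(2t) - 2C_2e^(2t), v(t) = C_1e^(2t) + C_2te^(2t) + 3C_2e^(2t)

Coefficient matrix A = [[1, -1], [1, 3]].
Characteristic polynomial det(A - λI) = λ^2 - 4λ + 4 = 0.
Single eigenvalue λ = 2 with algebraic multiplicity 2.
Eigenvector v = (-1,1); generalized eigenvector w with (A-λI)w=v is (-2,3).
General solution: e^(2t)[C_1·v + C_2·(t·v + w)].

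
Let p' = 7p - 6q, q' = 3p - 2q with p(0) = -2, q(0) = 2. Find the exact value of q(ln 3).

-306

A = [[7,-6],[3,-2]]; eigenvalues λ = 4, 1.
Eigenvectors: (2,1) for λ=4, (-1,-1) for λ=1.
From the initial condition, c_1 = -4, c_2 = -6.
q(ln 3) = (-4)(3^4)(1) + (-6)(3^1)(-1) = -306.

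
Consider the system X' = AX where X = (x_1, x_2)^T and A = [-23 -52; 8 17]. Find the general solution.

Coefficient matrix A = [[-23, -52], [8, 17]].
Characteristic polynomial det(A - λI) = λ^2 + 6λ + 25 = 0.
Eigenvalues λ = -3 ± 4i (complex conjugate pair).
For λ=-3+4i: an eigenvector is (3,-1) - i(-2,1) = (3 + 2i, -1 - i).
A real fundamental pair from Re and Im of e^((-3+4i)t)v: X_1 = e^(-3t)(cos(4t)·(3,-1) + sin(4t)·(-2,1)), X_2 = e^(-3t)(sin(4t)·(3,-1) - cos(4t)·(-2,1)).
General solution: K_1X_1 + K_2X_2.

x_1(t) = -2K_1e^(-3t)sin(4t) + 3K_1e^(-3t)cos(4t) + 3K_2e^(-3t)sin(4t) + 2K_2e^(-3t)cos(4t), x_2(t) = K_1e^(-3t)sin(4t) - K_1e^(-3t)cos(4t) - K_2e^(-3t)sin(4t) - K_2e^(-3t)cos(4t)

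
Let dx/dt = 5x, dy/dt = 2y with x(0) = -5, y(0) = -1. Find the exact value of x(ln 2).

-160

A = [[5,0],[0,2]]; eigenvalues λ = 2, 5.
Eigenvectors: (0,-1) for λ=2, (1,0) for λ=5.
From the initial condition, c_1 = 1, c_2 = -5.
x(ln 2) = (1)(2^2)(0) + (-5)(2^5)(1) = -160.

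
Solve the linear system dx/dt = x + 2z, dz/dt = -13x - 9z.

Coefficient matrix A = [[1, 2], [-13, -9]].
Characteristic polynomial det(A - λI) = λ^2 + 8λ + 17 = 0.
Eigenvalues λ = -4 ± i (complex conjugate pair).
For λ=-4+i: an eigenvector is (1,-3) - i(-1,2) = (1 + i, -3 - 2i).
A real fundamental pair from Re and Im of e^((-4+i)t)v: X_1 = e^(-4t)(cos(t)·(1,-3) + sin(t)·(-1,2)), X_2 = e^(-4t)(sin(t)·(1,-3) - cos(t)·(-1,2)).
General solution: c_1X_1 + c_2X_2.

x(t) = -c_1e^(-4t)sin(t) + c_1e^(-4t)cos(t) + c_2e^(-4t)sin(t) + c_2e^(-4t)cos(t), z(t) = 2c_1e^(-4t)sin(t) - 3c_1e^(-4t)cos(t) - 3c_2e^(-4t)sin(t) - 2c_2e^(-4t)cos(t)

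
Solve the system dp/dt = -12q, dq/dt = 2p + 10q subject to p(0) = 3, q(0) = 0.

p(t) = -6e^(6t) + 9e^(4t), q(t) = 3e^(6t) - 3e^(4t)

Coefficient matrix A = [[0, -12], [2, 10]].
Characteristic polynomial det(A - λI) = λ^2 - 10λ + 24 = 0.
Eigenvalues λ = 4, 6.
For λ=4: (A-λI) row 1 is [-4, -12], so an eigenvector is (-3, 1).
For λ=6: (A-λI) row 1 is [-6, -12], so an eigenvector is (-2, 1).
General solution: c_1e^(4t)(-3,1) + c_2e^(6t)(-2,1).
Applying p(0)=3, q(0)=0 gives c_1=-3, c_2=3.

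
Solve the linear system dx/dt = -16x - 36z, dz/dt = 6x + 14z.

Coefficient matrix A = [[-16, -36], [6, 14]].
Characteristic polynomial det(A - λI) = λ^2 + 2λ - 8 = 0.
Eigenvalues λ = -4, 2.
For λ=-4: (A-λI) row 1 is [-12, -36], so an eigenvector is (-3, 1).
For λ=2: (A-λI) row 1 is [-18, -36], so an eigenvector is (-2, 1).
General solution: C_1e^(-4t)(-3,1) + C_2e^(2t)(-2,1).

x(t) = -3C_1e^(-4t) - 2C_2e^(2t), z(t) = C_1e^(-4t) + C_2e^(2t)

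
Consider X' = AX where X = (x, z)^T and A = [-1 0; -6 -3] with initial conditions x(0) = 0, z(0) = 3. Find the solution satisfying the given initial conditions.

x(t) = 0, z(t) = 3e^(-3t)

Coefficient matrix A = [[-1, 0], [-6, -3]].
Characteristic polynomial det(A - λI) = λ^2 + 4λ + 3 = 0.
Eigenvalues λ = -1, -3.
For λ=-1: (A-λI) row 2 is [-6, -2], so an eigenvector is (-1, 3).
For λ=-3: (A-λI) row 1 is [2, 0], so an eigenvector is (0, 1).
General solution: C_1e^(-t)(-1,3) + C_2e^(-3t)(0,1).
Applying x(0)=0, z(0)=3 gives C_1=0, C_2=3.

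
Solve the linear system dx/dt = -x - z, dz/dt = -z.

x(t) = -C_1e^(-t) - C_2te^(-t) + 2C_2e^(-t), z(t) = C_2e^(-t)

Coefficient matrix A = [[-1, -1], [0, -1]].
Characteristic polynomial det(A - λI) = λ^2 + 2λ + 1 = 0.
Single eigenvalue λ = -1 with algebraic multiplicity 2.
Eigenvector v = (-1,0); generalized eigenvector w with (A-λI)w=v is (2,1).
General solution: e^(-t)[C_1·v + C_2·(t·v + w)].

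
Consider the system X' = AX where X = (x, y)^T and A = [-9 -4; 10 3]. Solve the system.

x(t) = c_1e^(-3t)sin(2t) + c_1e^(-3t)cos(2t) + c_2e^(-3t)sin(2t) - c_2e^(-3t)cos(2t), y(t) = -c_1e^(-3t)sin(2t) - 2c_1e^(-3t)cos(2t) - 2c_2e^(-3t)sin(2t) + c_2e^(-3t)cos(2t)

Coefficient matrix A = [[-9, -4], [10, 3]].
Characteristic polynomial det(A - λI) = λ^2 + 6λ + 13 = 0.
Eigenvalues λ = -3 ± 2i (complex conjugate pair).
For λ=-3+2i: an eigenvector is (1,-2) - i(1,-1) = (1 - i, -2 + i).
A real fundamental pair from Re and Im of e^((-3+2i)t)v: X_1 = e^(-3t)(cos(2t)·(1,-2) + sin(2t)·(1,-1)), X_2 = e^(-3t)(sin(2t)·(1,-2) - cos(2t)·(1,-1)).
General solution: c_1X_1 + c_2X_2.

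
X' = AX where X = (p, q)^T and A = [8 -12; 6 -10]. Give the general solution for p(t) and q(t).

p(t) = -2C_1e^(2t) + C_2e^(-4t), q(t) = -C_1e^(2t) + C_2e^(-4t)

Coefficient matrix A = [[8, -12], [6, -10]].
Characteristic polynomial det(A - λI) = λ^2 + 2λ - 8 = 0.
Eigenvalues λ = 2, -4.
For λ=2: (A-λI) row 1 is [6, -12], so an eigenvector is (-2, -1).
For λ=-4: (A-λI) row 1 is [12, -12], so an eigenvector is (1, 1).
General solution: C_1e^(2t)(-2,-1) + C_2e^(-4t)(1,1).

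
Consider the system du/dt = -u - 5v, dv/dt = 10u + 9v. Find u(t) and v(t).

u(t) = K_1e^(4t)sin(5t) - K_2e^(4t)cos(5t), v(t) = -K_1e^(4t)sin(5t) - K_1e^(4t)cos(5t) - K_2e^(4t)sin(5t) + K_2e^(4t)cos(5t)

Coefficient matrix A = [[-1, -5], [10, 9]].
Characteristic polynomial det(A - λI) = λ^2 - 8λ + 41 = 0.
Eigenvalues λ = 4 ± 5i (complex conjugate pair).
For λ=4+5i: an eigenvector is (0,-1) - i(1,-1) = (0 - i, -1 + i).
A real fundamental pair from Re and Im of e^((4+5i)t)v: X_1 = e^(4t)(cos(5t)·(0,-1) + sin(5t)·(1,-1)), X_2 = e^(4t)(sin(5t)·(0,-1) - cos(5t)·(1,-1)).
General solution: K_1X_1 + K_2X_2.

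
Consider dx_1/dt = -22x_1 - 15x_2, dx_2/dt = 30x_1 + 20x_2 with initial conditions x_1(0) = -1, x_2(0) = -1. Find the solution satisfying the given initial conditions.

Coefficient matrix A = [[-22, -15], [30, 20]].
Characteristic polynomial det(A - λI) = λ^2 + 2λ + 10 = 0.
Eigenvalues λ = -1 ± 3i (complex conjugate pair).
For λ=-1+3i: an eigenvector is (1,-1) - i(-2,3) = (1 + 2i, -1 - 3i).
A real fundamental pair from Re and Im of e^((-1+3i)t)v: X_1 = e^(-t)(cos(3t)·(1,-1) + sin(3t)·(-2,3)), X_2 = e^(-t)(sin(3t)·(1,-1) - cos(3t)·(-2,3)).
General solution: K_1X_1 + K_2X_2.
Applying x_1(0)=-1, x_2(0)=-1 gives K_1=-5, K_2=2.

x_1(t) = 12e^(-t)sin(3t) - e^(-t)cos(3t), x_2(t) = -17e^(-t)sin(3t) - e^(-t)cos(3t)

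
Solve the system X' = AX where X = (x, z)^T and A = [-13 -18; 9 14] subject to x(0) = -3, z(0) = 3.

x(t) = -3e^(5t), z(t) = 3e^(5t)

Coefficient matrix A = [[-13, -18], [9, 14]].
Characteristic polynomial det(A - λI) = λ^2 - λ - 20 = 0.
Eigenvalues λ = 5, -4.
For λ=5: (A-λI) row 1 is [-18, -18], so an eigenvector is (-1, 1).
For λ=-4: (A-λI) row 1 is [-9, -18], so an eigenvector is (2, -1).
General solution: K_1e^(5t)(-1,1) + K_2e^(-4t)(2,-1).
Applying x(0)=-3, z(0)=3 gives K_1=3, K_2=0.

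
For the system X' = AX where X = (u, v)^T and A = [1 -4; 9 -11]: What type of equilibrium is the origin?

stable improper node

A = [[1,-4],[9,-11]]; det(A-λI) = λ^2 + 10λ + 25.
repeated λ = -5 with a single eigenvector.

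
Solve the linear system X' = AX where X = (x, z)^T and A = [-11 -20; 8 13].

x(t) = -2K_1e^(t)sin(4t) - K_1e^(t)cos(4t) - K_2e^(t)sin(4t) + 2K_2e^(t)cos(4t), z(t) = K_1e^(t)sin(4t) + K_1e^(t)cos(4t) + K_2e^(t)sin(4t) - K_2e^(t)cos(4t)

Coefficient matrix A = [[-11, -20], [8, 13]].
Characteristic polynomial det(A - λI) = λ^2 - 2λ + 17 = 0.
Eigenvalues λ = 1 ± 4i (complex conjugate pair).
For λ=1+4i: an eigenvector is (-1,1) - i(-2,1) = (-1 + 2i, 1 - i).
A real fundamental pair from Re and Im of e^((1+4i)t)v: X_1 = e^(t)(cos(4t)·(-1,1) + sin(4t)·(-2,1)), X_2 = e^(t)(sin(4t)·(-1,1) - cos(4t)·(-2,1)).
General solution: K_1X_1 + K_2X_2.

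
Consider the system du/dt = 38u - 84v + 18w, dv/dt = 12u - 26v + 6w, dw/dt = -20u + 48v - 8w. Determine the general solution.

Coefficient matrix A = [[38, -84, 18], [12, -26, 6], [-20, 48, -8]].
det(A - λI) = 0 gives eigenvalues λ = 2, -2, 4.
For λ=2: eigenvector (1,0,-2).
For λ=-2: eigenvector (3,1,-2).
For λ=4: eigenvector (3,1,-1).
General solution: c_1e^(2t)(1,0,-2) + c_2e^(-2t)(3,1,-2) + c_3e^(4t)(3,1,-1).

u(t) = c_1e^(2t) + 3c_2e^(-2t) + 3c_3e^(4t), v(t) = c_2e^(-2t) + c_3e^(4t), w(t) = -2c_1e^(2t) - 2c_2e^(-2t) - c_3e^(4t)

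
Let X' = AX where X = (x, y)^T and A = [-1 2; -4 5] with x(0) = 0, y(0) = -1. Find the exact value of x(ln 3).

A = [[-1,2],[-4,5]]; eigenvalues λ = 3, 1.
Eigenvectors: (1,2) for λ=3, (-1,-1) for λ=1.
From the initial condition, c_1 = -1, c_2 = -1.
x(ln 3) = (-1)(3^3)(1) + (-1)(3^1)(-1) = -24.

-24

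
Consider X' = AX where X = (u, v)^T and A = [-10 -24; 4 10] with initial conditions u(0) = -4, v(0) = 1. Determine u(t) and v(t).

u(t) = 2e^(2t) - 6e^(-2t), v(t) = -e^(2t) + 2e^(-2t)

Coefficient matrix A = [[-10, -24], [4, 10]].
Characteristic polynomial det(A - λI) = λ^2 - 4 = 0.
Eigenvalues λ = 2, -2.
For λ=2: (A-λI) row 1 is [-12, -24], so an eigenvector is (-2, 1).
For λ=-2: (A-λI) row 1 is [-8, -24], so an eigenvector is (-3, 1).
General solution: c_1e^(2t)(-2,1) + c_2e^(-2t)(-3,1).
Applying u(0)=-4, v(0)=1 gives c_1=-1, c_2=2.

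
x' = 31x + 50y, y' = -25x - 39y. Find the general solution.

Coefficient matrix A = [[31, 50], [-25, -39]].
Characteristic polynomial det(A - λI) = λ^2 + 8λ + 41 = 0.
Eigenvalues λ = -4 ± 5i (complex conjugate pair).
For λ=-4+5i: an eigenvector is (-3,2) - i(-1,1) = (-3 + i, 2 - i).
A real fundamental pair from Re and Im of e^((-4+5i)t)v: X_1 = e^(-4t)(cos(5t)·(-3,2) + sin(5t)·(-1,1)), X_2 = e^(-4t)(sin(5t)·(-3,2) - cos(5t)·(-1,1)).
General solution: C_1X_1 + C_2X_2.

x(t) = -C_1e^(-4t)sin(5t) - 3C_1e^(-4t)cos(5t) - 3C_2e^(-4t)sin(5t) + C_2e^(-4t)cos(5t), y(t) = C_1e^(-4t)sin(5t) + 2C_1e^(-4t)cos(5t) + 2C_2e^(-4t)sin(5t) - C_2e^(-4t)cos(5t)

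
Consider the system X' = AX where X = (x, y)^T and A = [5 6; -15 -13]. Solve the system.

x(t) = -K_1e^(-4t)sin(3t) + K_1e^(-4t)cos(3t) + K_2e^(-4t)sin(3t) + K_2e^(-4t)cos(3t), y(t) = K_1e^(-4t)sin(3t) - 2K_1e^(-4t)cos(3t) - 2K_2e^(-4t)sin(3t) - K_2e^(-4t)cos(3t)

Coefficient matrix A = [[5, 6], [-15, -13]].
Characteristic polynomial det(A - λI) = λ^2 + 8λ + 25 = 0.
Eigenvalues λ = -4 ± 3i (complex conjugate pair).
For λ=-4+3i: an eigenvector is (1,-2) - i(-1,1) = (1 + i, -2 - i).
A real fundamental pair from Re and Im of e^((-4+3i)t)v: X_1 = e^(-4t)(cos(3t)·(1,-2) + sin(3t)·(-1,1)), X_2 = e^(-4t)(sin(3t)·(1,-2) - cos(3t)·(-1,1)).
General solution: K_1X_1 + K_2X_2.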